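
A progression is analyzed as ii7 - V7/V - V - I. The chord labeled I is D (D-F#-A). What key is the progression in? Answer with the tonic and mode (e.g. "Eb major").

D major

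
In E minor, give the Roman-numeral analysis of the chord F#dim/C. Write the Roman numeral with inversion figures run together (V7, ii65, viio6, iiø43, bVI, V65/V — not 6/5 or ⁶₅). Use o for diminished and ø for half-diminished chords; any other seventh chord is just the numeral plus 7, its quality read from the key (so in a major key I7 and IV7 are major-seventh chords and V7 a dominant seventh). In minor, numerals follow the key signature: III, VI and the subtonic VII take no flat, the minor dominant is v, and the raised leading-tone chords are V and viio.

iio64

Stacked in thirds the chord is F#-A-C: a diminished triad on F#.
In E minor, F# is the supertonic; the diatonic diminished triad there is iio.
With C in the bass the chord is in second inversion, so the figured bass is 64.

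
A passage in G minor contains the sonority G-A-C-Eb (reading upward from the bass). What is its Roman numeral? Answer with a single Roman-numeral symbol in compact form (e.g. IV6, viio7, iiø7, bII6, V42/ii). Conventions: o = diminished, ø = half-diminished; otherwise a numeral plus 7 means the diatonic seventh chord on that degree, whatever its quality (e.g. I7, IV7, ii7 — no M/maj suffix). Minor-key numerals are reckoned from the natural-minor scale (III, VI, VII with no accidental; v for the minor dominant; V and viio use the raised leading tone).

iiø42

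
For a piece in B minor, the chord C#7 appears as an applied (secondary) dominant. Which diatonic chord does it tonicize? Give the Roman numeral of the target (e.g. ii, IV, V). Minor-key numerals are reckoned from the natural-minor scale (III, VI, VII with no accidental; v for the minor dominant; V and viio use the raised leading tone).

V

The chord is a dominant seventh chord on C#.
A dominant resolves down a perfect fifth: C# → F#. In B minor, F# is scale degree 5, i.e. V.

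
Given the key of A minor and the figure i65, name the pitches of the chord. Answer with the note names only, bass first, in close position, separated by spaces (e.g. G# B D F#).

C E G A

The numeral's case and figure indicate a minor seventh chord. In A minor its root, the tonic, is A.
Stacking thirds from A gives A-C-E-G.
The figured bass 65 indicates first inversion, placing the third (C) in the bass: C-E-G-A.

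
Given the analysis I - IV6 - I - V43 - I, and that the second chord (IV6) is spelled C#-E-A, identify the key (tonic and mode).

E major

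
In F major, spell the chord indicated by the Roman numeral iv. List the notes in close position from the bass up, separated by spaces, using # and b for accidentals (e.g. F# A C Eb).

Bb Db F

Scale degree 4 in F major is Bb; here the chord built on it is altered to a minor triad. iv is the minor subdominant, borrowed from the parallel minor.
So the chord is Bb-Db-F, a minor triad.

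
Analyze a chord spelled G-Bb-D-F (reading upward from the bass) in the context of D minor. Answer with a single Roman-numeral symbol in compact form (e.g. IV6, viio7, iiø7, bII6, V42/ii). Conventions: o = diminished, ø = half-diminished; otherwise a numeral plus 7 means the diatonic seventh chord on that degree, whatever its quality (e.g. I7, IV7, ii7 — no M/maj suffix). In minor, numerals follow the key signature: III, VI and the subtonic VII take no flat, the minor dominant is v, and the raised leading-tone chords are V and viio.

The pitches G-Bb-D-F form a minor seventh chord rooted on G.
G is scale degree 4 in D minor, and a minor seventh chord on that degree is written iv7.

iv7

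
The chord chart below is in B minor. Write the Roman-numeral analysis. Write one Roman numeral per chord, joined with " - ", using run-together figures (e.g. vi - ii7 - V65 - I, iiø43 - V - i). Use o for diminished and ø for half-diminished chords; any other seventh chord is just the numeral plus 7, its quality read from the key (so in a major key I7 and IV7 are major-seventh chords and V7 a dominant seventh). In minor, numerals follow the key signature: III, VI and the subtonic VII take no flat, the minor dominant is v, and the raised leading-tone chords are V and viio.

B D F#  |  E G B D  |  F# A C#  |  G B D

i - iv7 - v - VI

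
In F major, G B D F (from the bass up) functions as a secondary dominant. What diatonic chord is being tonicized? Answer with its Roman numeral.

The chord is a dominant seventh chord on G.
A dominant resolves down a perfect fifth: G → C. In F major, C is scale degree 5, i.e. V.

V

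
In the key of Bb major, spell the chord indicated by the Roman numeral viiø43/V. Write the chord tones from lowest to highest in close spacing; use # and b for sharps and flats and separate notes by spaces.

Bb D E G

viiø43/V is a secondary leading-tone chord. The target V is F in Bb major; the applied chord is rooted a semitone below, on E.
Building a half-diminished seventh chord on E gives E-G-Bb-D.
With the 43 figure the chord is in second inversion; from the bass Bb upward in close position it reads Bb-D-E-G.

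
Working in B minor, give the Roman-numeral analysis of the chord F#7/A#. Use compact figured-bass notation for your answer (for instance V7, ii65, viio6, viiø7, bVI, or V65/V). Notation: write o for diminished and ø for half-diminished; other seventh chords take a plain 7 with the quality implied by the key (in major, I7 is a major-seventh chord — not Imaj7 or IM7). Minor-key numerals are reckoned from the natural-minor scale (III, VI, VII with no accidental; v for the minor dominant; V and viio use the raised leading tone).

V65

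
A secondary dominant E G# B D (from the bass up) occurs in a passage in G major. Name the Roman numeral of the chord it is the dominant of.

ii

The chord is a dominant seventh chord on E.
A dominant resolves down a perfect fifth: E → A. In G major, A is scale degree 2, i.e. ii.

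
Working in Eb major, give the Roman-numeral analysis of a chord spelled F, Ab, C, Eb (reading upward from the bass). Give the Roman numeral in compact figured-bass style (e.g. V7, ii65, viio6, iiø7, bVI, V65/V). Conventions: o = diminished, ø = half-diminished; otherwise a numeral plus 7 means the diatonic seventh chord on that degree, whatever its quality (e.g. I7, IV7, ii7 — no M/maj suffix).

Stacked in thirds the chord is F-Ab-C-Eb: a minor seventh chord on F.
In Eb major, F is the supertonic; the diatonic minor seventh chord there is ii7.

ii7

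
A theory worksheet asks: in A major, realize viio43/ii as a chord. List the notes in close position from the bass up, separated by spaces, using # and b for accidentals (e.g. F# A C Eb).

E G A# C#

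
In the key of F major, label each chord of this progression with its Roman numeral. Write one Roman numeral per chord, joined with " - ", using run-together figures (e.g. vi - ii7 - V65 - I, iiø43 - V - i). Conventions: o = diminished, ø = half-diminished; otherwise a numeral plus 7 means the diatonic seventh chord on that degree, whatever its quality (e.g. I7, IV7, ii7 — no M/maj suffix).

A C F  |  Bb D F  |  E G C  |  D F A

I6 - IV - V6 - vi

A-C-F: root F is the tonic; major triad there is I6.
Bb-D-F has root Bb, degree 4 in F major, so IV.
E-G-C: root C is the dominant; major triad there is V6.
D-F-A has root D, degree 6 in F major, so vi.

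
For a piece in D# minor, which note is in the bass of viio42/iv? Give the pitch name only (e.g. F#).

The applied chord viio42/iv is rooted on F##: F##-A#-C#-E.
The figure 42 means third inversion — the seventh is in the bass.

E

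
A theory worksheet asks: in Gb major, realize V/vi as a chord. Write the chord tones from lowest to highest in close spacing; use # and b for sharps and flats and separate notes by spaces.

Bb D F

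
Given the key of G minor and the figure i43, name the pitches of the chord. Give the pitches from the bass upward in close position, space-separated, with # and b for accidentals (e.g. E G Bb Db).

D F G Bb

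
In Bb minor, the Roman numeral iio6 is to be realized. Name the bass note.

Eb

iio in Bb minor has root C; the chord is C-Eb-Gb.
The figure 6 means first inversion — the third is in the bass.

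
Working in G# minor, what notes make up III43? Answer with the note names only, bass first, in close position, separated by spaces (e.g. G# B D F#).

F# A# B D#

In G# minor, the mediant is B, and the diatonic chord built there is a major seventh chord.
Stacking thirds from B gives B-D#-F#-A#.
The figured bass 43 indicates second inversion, placing the fifth (F#) in the bass: F#-A#-B-D#.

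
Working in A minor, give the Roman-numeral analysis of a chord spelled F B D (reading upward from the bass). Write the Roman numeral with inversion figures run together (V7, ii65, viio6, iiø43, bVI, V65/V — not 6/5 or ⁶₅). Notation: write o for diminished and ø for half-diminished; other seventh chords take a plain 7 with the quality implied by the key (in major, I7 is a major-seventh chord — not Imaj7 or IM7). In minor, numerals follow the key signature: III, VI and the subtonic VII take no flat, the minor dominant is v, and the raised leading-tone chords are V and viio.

Stacked in thirds the chord is B-D-F: a diminished triad on B.
In A minor, B is the supertonic; the diatonic diminished triad there is iio.
With F in the bass the chord is in second inversion, so the figured bass is 64.

iio64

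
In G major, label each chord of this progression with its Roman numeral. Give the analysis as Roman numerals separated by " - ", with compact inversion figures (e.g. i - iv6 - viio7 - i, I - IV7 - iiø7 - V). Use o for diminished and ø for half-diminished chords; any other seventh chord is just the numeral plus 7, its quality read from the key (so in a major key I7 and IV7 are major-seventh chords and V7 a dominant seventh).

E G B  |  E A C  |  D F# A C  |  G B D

E-G-B: minor triad on E = scale degree 6 → vi.
E-A-C: minor triad on A = scale degree 2 → ii64.
D-F#-A-C has root D, degree 5 in G major, so V7.
G-B-D has root G, degree 1 in G major, so I.

vi - ii64 - V7 - I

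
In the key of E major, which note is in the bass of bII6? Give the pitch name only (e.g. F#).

bII in E major has root F; the chord is F-A-C.
The figure 6 means first inversion — the third is in the bass.

A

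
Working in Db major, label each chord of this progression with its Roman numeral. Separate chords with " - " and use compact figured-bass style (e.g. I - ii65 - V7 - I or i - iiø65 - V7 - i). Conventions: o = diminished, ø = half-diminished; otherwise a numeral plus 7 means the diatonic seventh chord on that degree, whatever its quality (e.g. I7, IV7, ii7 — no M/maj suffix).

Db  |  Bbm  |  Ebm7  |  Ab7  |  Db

I - vi - ii7 - V7 - I

Db: major triad on Db = scale degree 1 → I.
Bbm has root Bb, degree 6 in Db major, so vi.
Ebm7: minor seventh chord on Eb = scale degree 2 → ii7.
Ab7 has root Ab, degree 5 in Db major, so V7.
Db: root Db is the tonic; major triad there is I.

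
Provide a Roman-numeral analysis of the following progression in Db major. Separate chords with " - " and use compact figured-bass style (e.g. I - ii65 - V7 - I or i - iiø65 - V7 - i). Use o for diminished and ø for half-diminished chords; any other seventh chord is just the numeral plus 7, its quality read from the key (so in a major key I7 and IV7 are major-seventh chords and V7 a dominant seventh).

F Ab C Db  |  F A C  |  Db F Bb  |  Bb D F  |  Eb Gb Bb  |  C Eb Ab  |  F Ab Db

I65 - V/vi - vi6 - V/ii - ii - V6 - I6

F-Ab-C-Db: root Db is the tonic; major seventh chord there is I65.
F-A-C is the secondary dominant of vi (major triad on F): V/vi.
Db-F-Bb: root Bb is the submediant; minor triad there is vi6.
Bb-D-F: chromatic; Bb is V of ii, so V/ii.
Eb-Gb-Bb has root Eb, degree 2 in Db major, so ii.
C-Eb-Ab has root Ab, degree 5 in Db major, so V6.
F-Ab-Db has root Db, degree 1 in Db major, so I6.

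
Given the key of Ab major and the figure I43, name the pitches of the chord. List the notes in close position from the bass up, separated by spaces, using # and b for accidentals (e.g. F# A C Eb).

The numeral's case and figure indicate a major seventh chord. In Ab major its root, the tonic, is Ab.
Stacking thirds from Ab gives Ab-C-Eb-G.
With the 43 figure the chord is in second inversion; from the bass Eb upward in close position it reads Eb-G-Ab-C.

Eb G Ab C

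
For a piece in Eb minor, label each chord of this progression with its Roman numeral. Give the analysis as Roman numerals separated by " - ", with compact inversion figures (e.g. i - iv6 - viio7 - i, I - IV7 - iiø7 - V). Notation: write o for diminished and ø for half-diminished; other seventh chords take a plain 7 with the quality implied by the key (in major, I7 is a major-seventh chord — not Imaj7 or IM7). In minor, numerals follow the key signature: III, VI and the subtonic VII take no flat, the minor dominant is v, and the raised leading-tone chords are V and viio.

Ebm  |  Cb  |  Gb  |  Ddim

i - VI - III - viio

Ebm: minor triad on Eb = scale degree 1 → i.
Cb: major triad on Cb = scale degree 6 → VI.
Gb: major triad on Gb = scale degree 3 → III.
Ddim has root D, degree 7 in Eb minor, so viio.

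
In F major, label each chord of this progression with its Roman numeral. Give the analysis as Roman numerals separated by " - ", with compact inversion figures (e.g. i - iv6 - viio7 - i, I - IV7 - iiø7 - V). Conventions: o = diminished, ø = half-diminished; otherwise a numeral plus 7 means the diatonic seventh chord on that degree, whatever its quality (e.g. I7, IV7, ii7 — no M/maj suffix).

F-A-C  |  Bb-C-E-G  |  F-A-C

I - V42 - I

F-A-C: root F is the tonic; major triad there is I.
Bb-C-E-G: dominant seventh chord on C = scale degree 5 → V42.
F-A-C: root F is the tonic; major triad there is I.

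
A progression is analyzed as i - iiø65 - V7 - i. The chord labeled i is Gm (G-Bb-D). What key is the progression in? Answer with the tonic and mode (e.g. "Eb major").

The anchor chord is a minor triad on G, labeled i.
If G is scale degree 1 and the mode makes that degree carry a minor triad, the tonic is G and the mode is minor.

G minor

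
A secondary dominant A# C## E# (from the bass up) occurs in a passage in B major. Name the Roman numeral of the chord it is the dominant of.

iii

The chord is a major triad on A#.
A dominant resolves down a perfect fifth: A# → D#. In B major, D# is scale degree 3, i.e. iii.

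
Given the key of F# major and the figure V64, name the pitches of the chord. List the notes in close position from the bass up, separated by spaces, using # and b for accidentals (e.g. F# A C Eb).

In F# major, the dominant is C#, and the diatonic chord built there is a major triad.
That chord is spelled C#-E#-G#.
With the 64 figure the chord is in second inversion; from the bass G# upward in close position it reads G#-C#-E#.

G# C# E#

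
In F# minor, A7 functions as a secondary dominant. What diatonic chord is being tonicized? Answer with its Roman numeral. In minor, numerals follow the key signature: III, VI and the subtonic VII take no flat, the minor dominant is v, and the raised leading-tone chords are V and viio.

VI

The chord is a dominant seventh chord on A.
A dominant resolves down a perfect fifth: A → D. In F# minor, D is scale degree 6, i.e. VI.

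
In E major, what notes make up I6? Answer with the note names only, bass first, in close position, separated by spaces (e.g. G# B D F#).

G# B E

In E major, scale degree 1 is E, and the diatonic chord built there is a major triad.
Stacking thirds from E gives E-G#-B.
With the 6 figure the chord is in first inversion; from the bass G# upward in close position it reads G#-B-E.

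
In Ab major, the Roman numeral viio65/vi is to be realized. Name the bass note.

The applied chord viio65/vi is rooted on E: E-G-Bb-Db.
The figure 65 means first inversion — the third is in the bass.

G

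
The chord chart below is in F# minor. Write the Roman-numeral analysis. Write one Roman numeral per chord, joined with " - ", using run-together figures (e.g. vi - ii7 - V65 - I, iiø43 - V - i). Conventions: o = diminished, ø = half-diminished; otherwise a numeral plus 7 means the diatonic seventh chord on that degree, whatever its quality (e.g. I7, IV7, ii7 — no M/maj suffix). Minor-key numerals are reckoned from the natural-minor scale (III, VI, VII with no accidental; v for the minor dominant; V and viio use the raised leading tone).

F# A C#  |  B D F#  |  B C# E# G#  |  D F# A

i - iv - V42 - VI

F#-A-C#: root F# is the tonic; minor triad there is i.
B-D-F# has root B, degree 4 in F# minor, so iv.
B-C#-E#-G#: dominant seventh chord on C# = scale degree 5 → V42.
D-F#-A: root D is the submediant; major triad there is VI.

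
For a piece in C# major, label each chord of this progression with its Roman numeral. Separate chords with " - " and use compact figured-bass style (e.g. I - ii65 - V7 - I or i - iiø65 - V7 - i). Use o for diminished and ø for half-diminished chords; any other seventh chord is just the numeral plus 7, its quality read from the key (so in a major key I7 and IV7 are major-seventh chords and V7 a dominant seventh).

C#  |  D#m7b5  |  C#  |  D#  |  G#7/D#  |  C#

I - iiø7 - I - V/V - V43 - I

C# has root C#, degree 1 in C# major, so I.
D#m7b5: D# with this quality isn't in the key; it's iiø7, borrowed from the parallel minor.
C#: root C# is the tonic; major triad there is I.
D#: chromatic; D# is V of V, so V/V.
G#7/D#: dominant seventh chord on G# = scale degree 5 → V43.
C#: root C# is the tonic; major triad there is I.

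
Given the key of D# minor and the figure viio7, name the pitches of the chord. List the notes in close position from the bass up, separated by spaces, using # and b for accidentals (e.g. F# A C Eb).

In D# minor, the leading-tone chord is built on the raised seventh degree, C##.
Stacking thirds from C## gives C##-E#-G#-B.

C## E# G# B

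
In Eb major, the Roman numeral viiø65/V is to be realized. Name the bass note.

C

The applied chord viiø65/V is rooted on A: A-C-Eb-G.
The figure 65 means first inversion — the third is in the bass.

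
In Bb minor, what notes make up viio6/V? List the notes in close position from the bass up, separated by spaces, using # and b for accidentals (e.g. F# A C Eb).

The slash marks an applied leading-tone chord: viio of V. In Bb minor, V is F, so the leading tone to it is E, a half step below.
Building a diminished triad on E gives E-G-Bb.
The figured bass 6 indicates first inversion, placing the third (G) in the bass: G-Bb-E.

G Bb E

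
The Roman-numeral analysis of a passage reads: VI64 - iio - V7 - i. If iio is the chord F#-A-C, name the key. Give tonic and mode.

iio is given as F#-A-C — a diminished triad with root F#.
iio on F# implies F# is the supertonic; that puts the tonic at E, and the lowercase numeral fits minor mode.

E minor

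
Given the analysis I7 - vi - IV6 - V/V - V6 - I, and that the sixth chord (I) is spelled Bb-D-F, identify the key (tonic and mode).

Bb major

I is given as Bb-D-F — a major triad with root Bb.
If Bb is scale degree 1 and the mode makes that degree carry a major triad, the tonic is Bb and the mode is major.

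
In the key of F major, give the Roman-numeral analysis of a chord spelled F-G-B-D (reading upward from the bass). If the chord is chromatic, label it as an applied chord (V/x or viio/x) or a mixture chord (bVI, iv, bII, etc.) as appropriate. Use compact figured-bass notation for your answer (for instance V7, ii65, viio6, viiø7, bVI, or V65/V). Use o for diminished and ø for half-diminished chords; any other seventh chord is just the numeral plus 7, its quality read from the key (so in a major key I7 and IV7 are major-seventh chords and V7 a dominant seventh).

The pitches G-B-D-F form a dominant seventh chord rooted on G.
G is not a diatonic chord root with this quality in F major, but it lies a perfect fifth above C (V), so the chord functions as an applied dominant of V.
With F in the bass the chord is in third inversion, so the figured bass is 42.

V42/V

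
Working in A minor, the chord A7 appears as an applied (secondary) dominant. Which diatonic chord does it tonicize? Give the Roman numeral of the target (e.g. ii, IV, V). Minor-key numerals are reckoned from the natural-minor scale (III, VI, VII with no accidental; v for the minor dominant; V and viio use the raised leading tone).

The chord is a dominant seventh chord on A.
A dominant resolves down a perfect fifth: A → D. In A minor, D is scale degree 4, i.e. iv.

iv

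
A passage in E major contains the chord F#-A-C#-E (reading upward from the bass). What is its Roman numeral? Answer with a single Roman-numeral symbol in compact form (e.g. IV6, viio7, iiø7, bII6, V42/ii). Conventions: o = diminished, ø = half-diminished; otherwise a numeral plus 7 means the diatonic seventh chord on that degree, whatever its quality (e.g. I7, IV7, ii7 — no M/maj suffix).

ii7

Stacked in thirds the chord is F#-A-C#-E: a minor seventh chord on F#.
F# is scale degree 2 in E major, and a minor seventh chord on that degree is written ii7.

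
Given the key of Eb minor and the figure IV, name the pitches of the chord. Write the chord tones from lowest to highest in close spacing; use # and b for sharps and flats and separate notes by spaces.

Scale degree 4 in Eb minor is Ab; here the chord built on it is altered to a major triad. IV is the major subdominant, borrowed from the parallel major.
So the chord is Ab-C-Eb, a major triad.

Ab C Eb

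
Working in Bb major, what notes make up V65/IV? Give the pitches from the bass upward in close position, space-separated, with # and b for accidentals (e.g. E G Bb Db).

V65/IV is a secondary dominant — the dominant seventh of IV. IV in Bb major is Eb, so the applied chord's root is Bb, a perfect fifth above.
Building a dominant seventh chord on Bb gives Bb-D-F-Ab.
The figured bass 65 indicates first inversion, placing the third (D) in the bass: D-F-Ab-Bb.

D F Ab Bb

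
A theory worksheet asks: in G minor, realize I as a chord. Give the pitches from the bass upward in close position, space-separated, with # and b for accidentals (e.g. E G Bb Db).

I is the major tonic (Picardy third), borrowed from the parallel major. In G minor that root is G.
So the chord is G-B-D.

G B D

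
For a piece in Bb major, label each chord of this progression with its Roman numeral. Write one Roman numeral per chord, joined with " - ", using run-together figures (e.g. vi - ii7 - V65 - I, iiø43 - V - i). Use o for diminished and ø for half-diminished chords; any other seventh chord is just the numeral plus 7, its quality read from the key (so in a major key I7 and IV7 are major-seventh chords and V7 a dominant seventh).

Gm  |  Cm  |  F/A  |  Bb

vi - ii - V6 - I

Gm has root G, degree 6 in Bb major, so vi.
Cm has root C, degree 2 in Bb major, so ii.
F/A: major triad on F = scale degree 5 → V6.
Bb: major triad on Bb = scale degree 1 → I.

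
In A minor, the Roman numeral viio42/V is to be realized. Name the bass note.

C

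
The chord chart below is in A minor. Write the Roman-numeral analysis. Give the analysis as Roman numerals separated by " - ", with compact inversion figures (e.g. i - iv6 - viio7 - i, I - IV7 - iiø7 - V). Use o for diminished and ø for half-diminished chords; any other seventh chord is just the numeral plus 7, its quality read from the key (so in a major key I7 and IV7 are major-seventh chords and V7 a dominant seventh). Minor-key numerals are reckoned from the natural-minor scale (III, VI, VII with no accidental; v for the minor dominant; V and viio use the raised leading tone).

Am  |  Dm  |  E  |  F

i - iv - V - VI

Am: minor triad on A = scale degree 1 → i.
Dm has root D, degree 4 in A minor, so iv.
E: root E is the dominant; major triad there is V.
F: root F is the submediant; major triad there is VI.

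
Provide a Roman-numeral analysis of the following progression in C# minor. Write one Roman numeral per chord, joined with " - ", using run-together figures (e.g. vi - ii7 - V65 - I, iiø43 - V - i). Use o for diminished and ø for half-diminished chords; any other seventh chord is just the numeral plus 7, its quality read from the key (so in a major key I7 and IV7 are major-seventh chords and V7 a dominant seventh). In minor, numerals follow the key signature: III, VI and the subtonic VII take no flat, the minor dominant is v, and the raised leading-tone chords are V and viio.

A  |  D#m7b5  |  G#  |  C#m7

VI - iiø7 - V - i7

A has root A, degree 6 in C# minor, so VI.
D#m7b5 has root D#, degree 2 in C# minor, so iiø7.
G# has root G#, degree 5 in C# minor, so V.
C#m7 has root C#, degree 1 in C# minor, so i7.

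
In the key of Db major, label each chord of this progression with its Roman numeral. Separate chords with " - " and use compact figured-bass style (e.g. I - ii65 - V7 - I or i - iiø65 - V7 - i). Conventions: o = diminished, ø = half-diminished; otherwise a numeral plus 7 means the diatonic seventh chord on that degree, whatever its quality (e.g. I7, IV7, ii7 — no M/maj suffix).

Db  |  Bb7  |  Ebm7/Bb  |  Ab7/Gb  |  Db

Db: root Db is the tonic; major triad there is I.
Bb7 is the secondary dominant of ii (dominant seventh chord on Bb): V7/ii.
Ebm7/Bb: root Eb is the supertonic; minor seventh chord there is ii43.
Ab7/Gb has root Ab, degree 5 in Db major, so V42.
Db: root Db is the tonic; major triad there is I.

I - V7/ii - ii43 - V42 - I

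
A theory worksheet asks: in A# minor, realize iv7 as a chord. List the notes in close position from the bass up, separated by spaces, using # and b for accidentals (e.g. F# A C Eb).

D# F# A# C#

In A# minor, the fourth degree is D#, and the diatonic chord built there is a minor seventh chord.
That chord is spelled D#-F#-A#-C#.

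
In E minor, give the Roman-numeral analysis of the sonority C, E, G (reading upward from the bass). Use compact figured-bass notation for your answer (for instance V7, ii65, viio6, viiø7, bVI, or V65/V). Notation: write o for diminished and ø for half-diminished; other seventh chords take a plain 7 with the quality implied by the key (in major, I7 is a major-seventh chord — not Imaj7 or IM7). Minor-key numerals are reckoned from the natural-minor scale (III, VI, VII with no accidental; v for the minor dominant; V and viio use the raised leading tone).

The pitches C-E-G form a major triad rooted on C.
C is scale degree 6 in E minor, and a major triad on that degree is written VI.

VI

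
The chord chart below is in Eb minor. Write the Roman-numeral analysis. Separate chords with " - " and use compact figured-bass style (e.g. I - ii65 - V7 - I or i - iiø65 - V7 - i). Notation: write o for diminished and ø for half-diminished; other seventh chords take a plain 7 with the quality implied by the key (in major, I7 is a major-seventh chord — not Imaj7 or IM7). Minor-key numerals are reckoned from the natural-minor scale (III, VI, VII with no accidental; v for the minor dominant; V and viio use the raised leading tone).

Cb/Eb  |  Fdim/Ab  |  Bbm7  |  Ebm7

Cb/Eb: root Cb is the submediant; major triad there is VI6.
Fdim/Ab has root F, degree 2 in Eb minor, so iio6.
Bbm7: root Bb is the dominant; minor seventh chord there is v7.
Ebm7 has root Eb, degree 1 in Eb minor, so i7.

VI6 - iio6 - v7 - i7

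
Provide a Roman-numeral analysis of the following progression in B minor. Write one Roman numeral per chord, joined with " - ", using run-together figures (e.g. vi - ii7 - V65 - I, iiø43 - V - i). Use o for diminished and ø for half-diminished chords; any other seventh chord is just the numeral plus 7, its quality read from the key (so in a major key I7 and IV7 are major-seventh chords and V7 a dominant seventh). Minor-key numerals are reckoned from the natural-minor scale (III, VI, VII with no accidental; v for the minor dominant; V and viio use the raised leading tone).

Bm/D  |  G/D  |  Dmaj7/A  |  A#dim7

Bm/D has root B, degree 1 in B minor, so i6.
G/D: root G is the submediant; major triad there is VI64.
Dmaj7/A has root D, degree 3 in B minor, so III43.
A#dim7 has root A#, degree 7 in B minor, so viio7.

i6 - VI64 - III43 - viio7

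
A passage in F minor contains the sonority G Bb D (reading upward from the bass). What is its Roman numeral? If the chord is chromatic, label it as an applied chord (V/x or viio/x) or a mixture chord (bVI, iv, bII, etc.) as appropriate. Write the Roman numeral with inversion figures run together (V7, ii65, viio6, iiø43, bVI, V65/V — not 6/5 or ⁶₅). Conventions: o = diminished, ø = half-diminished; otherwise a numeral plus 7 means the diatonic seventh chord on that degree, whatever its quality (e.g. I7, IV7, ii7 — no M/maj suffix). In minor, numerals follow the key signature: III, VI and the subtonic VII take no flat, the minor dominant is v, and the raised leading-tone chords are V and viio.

ii

The pitches G-Bb-D form a minor triad rooted on G.
G is the second degree of F minor. This is the minor supertonic, borrowed from the parallel major (the Dorian ii).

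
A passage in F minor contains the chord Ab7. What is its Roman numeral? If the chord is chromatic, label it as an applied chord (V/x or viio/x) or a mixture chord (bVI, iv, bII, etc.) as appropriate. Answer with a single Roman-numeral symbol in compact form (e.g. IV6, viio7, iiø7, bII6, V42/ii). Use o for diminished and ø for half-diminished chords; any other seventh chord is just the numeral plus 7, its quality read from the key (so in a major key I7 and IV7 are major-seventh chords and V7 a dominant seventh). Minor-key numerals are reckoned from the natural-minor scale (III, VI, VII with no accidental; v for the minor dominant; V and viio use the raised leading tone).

V7/VI

Stacked in thirds the chord is Ab-C-Eb-Gb: a dominant seventh chord on Ab.
Ab is not a diatonic chord root with this quality in F minor, but it lies a perfect fifth above Db (VI), so the chord functions as an applied dominant of VI.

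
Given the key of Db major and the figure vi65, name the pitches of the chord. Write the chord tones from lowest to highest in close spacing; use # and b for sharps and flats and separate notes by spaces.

Db F Ab Bb

The numeral's case and figure indicate a minor seventh chord. In Db major its root, the sixth degree, is Bb.
Stacking thirds from Bb gives Bb-Db-F-Ab.
With the 65 figure the chord is in first inversion; from the bass Db upward in close position it reads Db-F-Ab-Bb.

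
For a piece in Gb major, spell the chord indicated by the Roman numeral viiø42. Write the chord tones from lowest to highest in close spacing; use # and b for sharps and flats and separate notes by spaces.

In Gb major, scale degree 7 is F, and the diatonic chord built there is a half-diminished seventh chord.
Stacking thirds from F gives F-Ab-Cb-Eb.
The figured bass 42 indicates third inversion, placing the seventh (Eb) in the bass: Eb-F-Ab-Cb.

Eb F Ab Cb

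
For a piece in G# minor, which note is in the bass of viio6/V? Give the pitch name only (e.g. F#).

E#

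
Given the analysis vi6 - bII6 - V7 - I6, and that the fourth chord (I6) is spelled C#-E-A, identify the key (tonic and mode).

The anchor chord is a major triad on A, labeled I6.
If A is scale degree 1 and the mode makes that degree carry a major triad, the tonic is A and the mode is major.

A major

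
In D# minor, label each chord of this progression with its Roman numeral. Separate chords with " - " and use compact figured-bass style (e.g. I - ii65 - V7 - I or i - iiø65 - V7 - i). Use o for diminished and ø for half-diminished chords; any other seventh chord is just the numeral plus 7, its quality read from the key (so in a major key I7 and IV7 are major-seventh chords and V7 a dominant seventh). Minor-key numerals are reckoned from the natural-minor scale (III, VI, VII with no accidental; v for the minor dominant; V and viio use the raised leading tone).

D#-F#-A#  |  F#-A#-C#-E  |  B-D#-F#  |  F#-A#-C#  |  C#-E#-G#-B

i - V7/VI - VI - III - VII7

D#-F#-A# has root D#, degree 1 in D# minor, so i.
F#-A#-C#-E: a dominant seventh chord on F#, the applied dominant of VI → V7/VI.
B-D#-F# has root B, degree 6 in D# minor, so VI.
F#-A#-C#: root F# is the mediant; major triad there is III.
C#-E#-G#-B: root C# is the subtonic; dominant seventh chord there is VII7.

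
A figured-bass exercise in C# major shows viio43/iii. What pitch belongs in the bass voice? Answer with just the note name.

The applied chord viio43/iii is rooted on D##: D##-F##-A#-C#.
The figure 43 means second inversion — the fifth is in the bass.

A#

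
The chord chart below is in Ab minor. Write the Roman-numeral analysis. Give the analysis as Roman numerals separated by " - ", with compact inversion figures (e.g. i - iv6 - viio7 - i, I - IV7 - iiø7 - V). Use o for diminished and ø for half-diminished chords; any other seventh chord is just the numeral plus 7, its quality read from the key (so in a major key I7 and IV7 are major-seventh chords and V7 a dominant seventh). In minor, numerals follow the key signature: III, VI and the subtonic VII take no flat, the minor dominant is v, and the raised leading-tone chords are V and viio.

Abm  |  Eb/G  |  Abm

i - V6 - i

Abm has root Ab, degree 1 in Ab minor, so i.
Eb/G: root Eb is the dominant; major triad there is V6.
Abm: minor triad on Ab = scale degree 1 → i.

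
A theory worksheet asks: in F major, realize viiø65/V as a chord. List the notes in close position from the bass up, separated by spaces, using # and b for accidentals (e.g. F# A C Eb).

viiø65/V is a secondary leading-tone chord. The target V is C in F major; the applied chord is rooted a semitone below, on B.
Building a half-diminished seventh chord on B gives B-D-F-A.
With the 65 figure the chord is in first inversion; from the bass D upward in close position it reads D-F-A-B.

D F A B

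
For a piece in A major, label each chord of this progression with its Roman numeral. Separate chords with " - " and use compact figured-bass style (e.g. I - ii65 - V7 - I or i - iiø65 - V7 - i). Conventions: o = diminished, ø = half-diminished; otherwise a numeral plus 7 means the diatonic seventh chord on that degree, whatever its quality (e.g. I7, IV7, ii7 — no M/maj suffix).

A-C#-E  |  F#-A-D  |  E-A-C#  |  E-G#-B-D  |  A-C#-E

A-C#-E: major triad on A = scale degree 1 → I.
F#-A-D: root D is the subdominant; major triad there is IV6.
E-A-C# has root A, degree 1 in A major, so I64.
E-G#-B-D: dominant seventh chord on E = scale degree 5 → V7.
A-C#-E: root A is the tonic; major triad there is I.

I - IV6 - I64 - V7 - I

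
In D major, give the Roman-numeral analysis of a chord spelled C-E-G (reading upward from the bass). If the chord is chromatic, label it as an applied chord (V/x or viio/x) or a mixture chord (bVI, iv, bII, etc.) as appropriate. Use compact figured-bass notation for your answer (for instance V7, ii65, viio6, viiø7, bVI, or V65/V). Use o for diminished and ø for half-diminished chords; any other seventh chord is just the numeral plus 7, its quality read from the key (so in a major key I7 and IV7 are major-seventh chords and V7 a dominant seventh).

bVII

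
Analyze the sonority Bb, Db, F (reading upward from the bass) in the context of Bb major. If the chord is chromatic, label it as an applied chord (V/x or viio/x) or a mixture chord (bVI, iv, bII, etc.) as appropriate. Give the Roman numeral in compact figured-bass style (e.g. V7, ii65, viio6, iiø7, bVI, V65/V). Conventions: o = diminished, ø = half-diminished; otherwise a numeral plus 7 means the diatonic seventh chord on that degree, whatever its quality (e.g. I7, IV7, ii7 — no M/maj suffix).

The pitches Bb-Db-F form a minor triad rooted on Bb.
Bb is the first degree of Bb major. This is the minor tonic, borrowed from the parallel minor.

i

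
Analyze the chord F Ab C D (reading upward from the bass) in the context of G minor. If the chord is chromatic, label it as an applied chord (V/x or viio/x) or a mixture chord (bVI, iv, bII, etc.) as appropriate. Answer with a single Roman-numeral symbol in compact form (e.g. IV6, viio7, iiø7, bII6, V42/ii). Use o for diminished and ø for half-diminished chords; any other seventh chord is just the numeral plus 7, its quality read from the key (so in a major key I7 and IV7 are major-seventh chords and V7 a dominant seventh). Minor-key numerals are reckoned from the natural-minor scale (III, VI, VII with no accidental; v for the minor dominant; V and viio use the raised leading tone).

viiø65/VI

Stacked in thirds the chord is D-F-Ab-C: a half-diminished seventh chord on D.
D sits a half step below Eb (VI in G minor); a diminished chord there is the applied leading-tone chord of VI.
With F in the bass the chord is in first inversion, so the figured bass is 65.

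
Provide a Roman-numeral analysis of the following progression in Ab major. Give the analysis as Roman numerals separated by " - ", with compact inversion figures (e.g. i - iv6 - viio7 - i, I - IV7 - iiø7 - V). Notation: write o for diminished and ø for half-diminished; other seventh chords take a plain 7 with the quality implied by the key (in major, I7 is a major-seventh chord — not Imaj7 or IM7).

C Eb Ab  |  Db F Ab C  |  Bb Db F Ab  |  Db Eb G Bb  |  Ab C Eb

I6 - IV7 - ii7 - V42 - I

C-Eb-Ab has root Ab, degree 1 in Ab major, so I6.
Db-F-Ab-C: root Db is the subdominant; major seventh chord there is IV7.
Bb-Db-F-Ab: root Bb is the supertonic; minor seventh chord there is ii7.
Db-Eb-G-Bb: dominant seventh chord on Eb = scale degree 5 → V42.
Ab-C-Eb: major triad on Ab = scale degree 1 → I.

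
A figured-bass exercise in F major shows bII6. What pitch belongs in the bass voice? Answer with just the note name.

Bb

bII in F major has root Gb; the chord is Gb-Bb-Db.
The figure 6 means first inversion — the third is in the bass.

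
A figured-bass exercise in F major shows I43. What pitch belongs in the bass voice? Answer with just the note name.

C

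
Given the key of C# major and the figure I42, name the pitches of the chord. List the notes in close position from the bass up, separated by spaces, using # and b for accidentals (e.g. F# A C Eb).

B# C# E# G#

The numeral's case and figure indicate a major seventh chord. In C# major its root, scale degree 1, is C#.
Stacking thirds from C# gives C#-E#-G#-B#.
With the 42 figure the chord is in third inversion; from the bass B# upward in close position it reads B#-C#-E#-G#.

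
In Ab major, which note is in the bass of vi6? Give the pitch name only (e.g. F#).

Ab

vi in Ab major has root F; the chord is F-Ab-C.
The figure 6 means first inversion — the third is in the bass.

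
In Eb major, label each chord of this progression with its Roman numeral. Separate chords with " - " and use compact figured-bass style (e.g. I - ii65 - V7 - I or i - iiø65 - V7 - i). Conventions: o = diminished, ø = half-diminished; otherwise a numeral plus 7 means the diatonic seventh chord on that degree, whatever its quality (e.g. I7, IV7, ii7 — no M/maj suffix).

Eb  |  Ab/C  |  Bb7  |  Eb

I - IV6 - V7 - I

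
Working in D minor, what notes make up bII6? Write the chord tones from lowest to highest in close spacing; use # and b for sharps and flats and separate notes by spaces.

G Bb Eb

bII6 is the Neapolitan sixth — a major triad on the lowered second degree, here in its customary first inversion. In D minor that root is Eb.
So the chord is Eb-G-Bb, a major triad.
The figured bass 6 indicates first inversion, placing the third (G) in the bass: G-Bb-Eb.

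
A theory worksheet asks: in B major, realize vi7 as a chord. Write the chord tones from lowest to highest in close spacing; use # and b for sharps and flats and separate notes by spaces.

The numeral's case and figure indicate a minor seventh chord. In B major its root, the sixth degree, is G#.
That chord is spelled G#-B-D#-F#.

G# B D# F#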